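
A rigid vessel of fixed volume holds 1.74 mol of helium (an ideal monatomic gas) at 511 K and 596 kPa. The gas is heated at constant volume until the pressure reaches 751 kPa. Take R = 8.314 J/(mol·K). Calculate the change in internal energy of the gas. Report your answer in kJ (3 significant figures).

Constant volume ⇒ W = 0, so Q = ΔU = nCᵥΔT with Cᵥ = 3R/2 = 12.47 J/(mol·K).
At constant V, T₂/T₁ = P₂/P₁ ⇒ ΔT = T₁(P₂/P₁ − 1) = 511·(751/596 − 1) = 132.9 K.
ΔU = (1.74)(12.47)(132.9) = 2884 J.

ΔU ≈ 2.88 kJ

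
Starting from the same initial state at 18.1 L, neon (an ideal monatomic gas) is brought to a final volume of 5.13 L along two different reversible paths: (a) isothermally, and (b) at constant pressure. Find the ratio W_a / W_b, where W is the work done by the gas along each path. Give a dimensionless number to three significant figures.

Path (a) isothermal: W = P₁V₁ ln(V₂/V₁) → W_a/(P₁V₁) = -1.261.
Path (b) isobaric: W = P₁(V₂ − V₁) → W_b/(P₁V₁) = -0.7166.
W_a / W_b = -1.261 / -0.7166 = 1.759.

W_a / W_b ≈ 1.76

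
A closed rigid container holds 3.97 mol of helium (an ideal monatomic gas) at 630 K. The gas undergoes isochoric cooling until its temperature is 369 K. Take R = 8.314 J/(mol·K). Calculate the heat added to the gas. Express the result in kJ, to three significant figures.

Constant volume ⇒ W = 0, so Q = ΔU = nCᵥΔT with Cᵥ = 3R/2 = 12.47 J/(mol·K).
ΔU = (3.97)(12.47)(369 − 630) = -12922 J.

Q ≈ -12.9 kJ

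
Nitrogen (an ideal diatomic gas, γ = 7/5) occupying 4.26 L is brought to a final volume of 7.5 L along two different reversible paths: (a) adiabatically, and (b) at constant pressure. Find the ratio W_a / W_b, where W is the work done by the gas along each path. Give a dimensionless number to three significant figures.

W_a / W_b ≈ 0.666

Path (a) adiabatic: W = P₁V₁(1 − (V₁/V₂)^(γ−1))/(γ−1) → W_a/(P₁V₁) = 0.5062.
Path (b) isobaric: W = P₁(V₂ − V₁) → W_b/(P₁V₁) = 0.7606.
W_a / W_b = 0.5062 / 0.7606 = 0.6656.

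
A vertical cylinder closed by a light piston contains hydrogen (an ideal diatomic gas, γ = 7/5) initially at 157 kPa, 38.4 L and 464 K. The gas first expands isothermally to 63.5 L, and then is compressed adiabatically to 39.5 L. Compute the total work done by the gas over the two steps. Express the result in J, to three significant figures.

Step 1 (isothermal): W = P₁V₁ ln(V₂/V₁) = (6029) ln(63.5/38.4) = 3032 J.
After step 1: P = 94.94 kPa, V = 63.5 L, T = 464 K.
Step 2 (adiabatic): W = (P₁V₁ − P₂V₂)/(γ−1) = (6029 − 7290)/0.4 = -3152 J.
W_total = 3032 − 3152 = -119.5 J.

W_total ≈ -120 J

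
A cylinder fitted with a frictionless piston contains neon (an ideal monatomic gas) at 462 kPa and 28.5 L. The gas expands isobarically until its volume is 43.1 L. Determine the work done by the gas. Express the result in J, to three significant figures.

W ≈ 6750 J

Isobaric: W = P ΔV.
W = (462 kPa)(43.1 − 28.5 L) = (462)(14.6) = 6745 J.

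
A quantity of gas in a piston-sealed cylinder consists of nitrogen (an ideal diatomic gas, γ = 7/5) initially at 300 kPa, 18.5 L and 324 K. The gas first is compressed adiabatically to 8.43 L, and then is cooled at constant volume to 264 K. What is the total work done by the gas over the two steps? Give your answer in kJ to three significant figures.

Step 1 (adiabatic): W = (P₁V₁ − P₂V₂)/(γ−1) = (5550 − 7600)/0.4 = -5126 J.
Step 2 (isochoric): W = 0 (constant volume).
W_total = -5126 + 0 = -5126 J.

W_total ≈ -5.13 kJ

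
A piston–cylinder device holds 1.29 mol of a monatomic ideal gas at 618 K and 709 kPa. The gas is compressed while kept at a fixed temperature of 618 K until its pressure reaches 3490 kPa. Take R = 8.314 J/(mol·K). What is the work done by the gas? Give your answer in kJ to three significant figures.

W ≈ -10.6 kJ

Isothermal process: W = nRT ln(V₂/V₁) = nRT ln(P₁/P₂).
W = (1.29)(8.314)(618) × ln(709/3490)
  = 6628 × ln(0.2032) = 6628 × -1.594
W_by_gas = -10564 J.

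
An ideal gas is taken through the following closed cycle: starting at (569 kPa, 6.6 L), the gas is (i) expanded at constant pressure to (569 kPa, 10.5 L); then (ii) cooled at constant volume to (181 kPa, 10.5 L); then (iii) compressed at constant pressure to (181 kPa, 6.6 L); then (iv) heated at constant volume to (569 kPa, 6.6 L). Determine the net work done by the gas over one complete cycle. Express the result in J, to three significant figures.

W_net ≈ 1510 J

Constant-volume legs do no work.
W(i) = (569)(10.5 − 6.6) = 2219 J; W(iii) = (181)(6.6 − 10.5) = -705.9 J.
W_net = 2219 − 705.9 = 1513 J (the clockwise enclosed area).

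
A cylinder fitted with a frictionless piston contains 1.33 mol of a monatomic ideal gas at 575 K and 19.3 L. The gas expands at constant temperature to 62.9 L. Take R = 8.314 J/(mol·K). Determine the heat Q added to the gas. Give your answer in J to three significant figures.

Q ≈ 7510 J

Isothermal ⇒ ΔU = 0, so Q = W = nRT ln(V₂/V₁).
Q = (1.33)(8.314)(575) ln(62.9/19.3) = 6358 × 1.181 = 7512 J.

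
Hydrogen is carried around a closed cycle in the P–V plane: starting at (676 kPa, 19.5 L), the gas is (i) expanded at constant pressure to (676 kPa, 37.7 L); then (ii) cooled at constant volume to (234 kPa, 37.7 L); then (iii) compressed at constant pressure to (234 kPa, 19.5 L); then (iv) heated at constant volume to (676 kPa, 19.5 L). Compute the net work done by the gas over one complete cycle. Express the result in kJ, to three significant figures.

W_net ≈ 8.04 kJ

Constant-volume legs do no work.
W(i) = (676)(37.7 − 19.5) = 12303 J; W(iii) = (234)(19.5 − 37.7) = -4259 J.
W_net = 12303 − 4259 = 8044 J (the clockwise enclosed area).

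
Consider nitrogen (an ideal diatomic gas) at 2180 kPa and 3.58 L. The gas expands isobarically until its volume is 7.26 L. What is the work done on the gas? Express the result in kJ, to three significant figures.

Isobaric: W = P ΔV.
W = (2180 kPa)(7.26 − 3.58 L) = (2180)(3.68) = 8022 J.
Work on gas = −W_by = -8022 J.

W ≈ -8.02 kJ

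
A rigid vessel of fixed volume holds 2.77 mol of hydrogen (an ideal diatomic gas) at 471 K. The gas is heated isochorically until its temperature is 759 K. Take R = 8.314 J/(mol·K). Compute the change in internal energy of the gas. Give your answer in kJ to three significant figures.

ΔU ≈ 16.6 kJ

Constant volume ⇒ W = 0, so Q = ΔU = nCᵥΔT with Cᵥ = 5R/2 = 20.79 J/(mol·K).
ΔU = (2.77)(20.79)(759 − 471) = 16581 J.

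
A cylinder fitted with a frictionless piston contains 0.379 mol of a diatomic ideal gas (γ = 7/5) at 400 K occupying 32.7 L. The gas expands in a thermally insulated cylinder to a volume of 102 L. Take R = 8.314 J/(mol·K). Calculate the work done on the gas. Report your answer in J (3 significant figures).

Adiabatic: TV^(γ−1) = const with γ = 7/5.
T₂ = T₁ (V₁/V₂)^(γ−1) = 400 × (32.7/102)^0.4 = 400 × 0.6344 = 253.8 K.
W_by = nCᵥ(T₁ − T₂) = (0.379)(20.79)(400 − 253.8) = 1152 J.
Work on gas = −W_by = -1152 J.

W ≈ -1150 J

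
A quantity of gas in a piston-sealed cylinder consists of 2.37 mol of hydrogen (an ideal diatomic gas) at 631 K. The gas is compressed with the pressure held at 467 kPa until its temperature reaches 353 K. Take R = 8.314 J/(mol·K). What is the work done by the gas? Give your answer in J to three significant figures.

W ≈ -5480 J

Isobaric: W = P ΔV = nR ΔT.
W = (2.37)(8.314)(353 − 631) = -5478 J.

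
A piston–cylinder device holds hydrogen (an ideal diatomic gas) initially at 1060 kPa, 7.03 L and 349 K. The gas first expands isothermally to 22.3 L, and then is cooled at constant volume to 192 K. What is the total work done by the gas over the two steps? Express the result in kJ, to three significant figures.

Step 1 (isothermal): W = P₁V₁ ln(V₂/V₁) = (7452) ln(22.3/7.03) = 8602 J.
Step 2 (isochoric): W = 0 (constant volume).
W_total = 8602 + 0 = 8602 J.

W_total ≈ 8.60 kJ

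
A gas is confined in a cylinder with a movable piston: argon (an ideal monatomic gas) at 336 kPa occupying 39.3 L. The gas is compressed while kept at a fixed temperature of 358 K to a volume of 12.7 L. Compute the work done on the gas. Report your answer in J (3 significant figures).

Isothermal: W = nRT ln(V₂/V₁) = P₁V₁ ln(V₂/V₁).
P₁V₁ = (336 kPa)(39.3 L) = 13205 J.
W = 13205 × ln(12.7/39.3) = 13205 × -1.13
W_by_gas = -14916 J; work on gas = −W_by = 14916 J.

W ≈ 14900 J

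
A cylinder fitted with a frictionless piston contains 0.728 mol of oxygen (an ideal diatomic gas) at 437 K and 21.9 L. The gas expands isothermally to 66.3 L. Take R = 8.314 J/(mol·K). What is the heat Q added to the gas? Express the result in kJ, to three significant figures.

Isothermal ⇒ ΔU = 0, so Q = W = nRT ln(V₂/V₁).
Q = (0.728)(8.314)(437) ln(66.3/21.9) = 2645 × 1.108 = 2930 J.

Q ≈ 2.93 kJ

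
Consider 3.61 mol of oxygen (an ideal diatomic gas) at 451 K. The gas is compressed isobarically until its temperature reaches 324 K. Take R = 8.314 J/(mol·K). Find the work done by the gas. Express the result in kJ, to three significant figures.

Isobaric: W = P ΔV = nR ΔT.
W = (3.61)(8.314)(324 − 451) = -3812 J.

W ≈ -3.81 kJ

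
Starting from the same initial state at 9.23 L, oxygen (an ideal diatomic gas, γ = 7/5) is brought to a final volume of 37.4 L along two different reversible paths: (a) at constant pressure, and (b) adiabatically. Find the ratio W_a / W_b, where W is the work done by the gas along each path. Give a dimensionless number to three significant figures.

Path (a) isobaric: W = P₁(V₂ − V₁) → W_a/(P₁V₁) = 3.052.
Path (b) adiabatic: W = P₁V₁(1 − (V₁/V₂)^(γ−1))/(γ−1) → W_b/(P₁V₁) = 1.072.
W_a / W_b = 3.052 / 1.072 = 2.848.

W_a / W_b ≈ 2.85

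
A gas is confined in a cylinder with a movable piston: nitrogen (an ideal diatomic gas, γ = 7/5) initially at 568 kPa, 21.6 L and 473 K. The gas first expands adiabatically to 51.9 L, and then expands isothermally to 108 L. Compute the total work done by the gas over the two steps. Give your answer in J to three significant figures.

W_total ≈ 15400 J

Step 1 (adiabatic): W = (P₁V₁ − P₂V₂)/(γ−1) = (12269 − 8640)/0.4 = 9072 J.
After step 1: P = 166.5 kPa, V = 51.9 L, T = 333.1 K.
Step 2 (isothermal): W = P₁V₁ ln(V₂/V₁) = (8640) ln(108/51.9) = 6332 J.
W_total = 9072 + 6332 = 15403 J.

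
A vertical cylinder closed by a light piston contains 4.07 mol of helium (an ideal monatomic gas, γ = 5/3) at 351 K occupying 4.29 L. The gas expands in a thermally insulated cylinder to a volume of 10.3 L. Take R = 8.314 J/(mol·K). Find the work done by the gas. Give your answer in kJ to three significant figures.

W ≈ 7.88 kJ

Adiabatic: TV^(γ−1) = const with γ = 5/3.
T₂ = T₁ (V₁/V₂)^(γ−1) = 351 × (4.29/10.3)^0.667 = 351 × 0.5577 = 195.8 K.
W_by = nCᵥ(T₁ − T₂) = (4.07)(12.47)(351 − 195.8) = 7880 J.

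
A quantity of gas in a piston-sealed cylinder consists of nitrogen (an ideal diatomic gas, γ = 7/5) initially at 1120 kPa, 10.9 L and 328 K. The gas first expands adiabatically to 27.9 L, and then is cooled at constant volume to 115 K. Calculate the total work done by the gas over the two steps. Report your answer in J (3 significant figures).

W_total ≈ 9560 J

Step 1 (adiabatic): W = (P₁V₁ − P₂V₂)/(γ−1) = (12208 − 8382)/0.4 = 9564 J.
Step 2 (isochoric): W = 0 (constant volume).
W_total = 9564 + 0 = 9564 J.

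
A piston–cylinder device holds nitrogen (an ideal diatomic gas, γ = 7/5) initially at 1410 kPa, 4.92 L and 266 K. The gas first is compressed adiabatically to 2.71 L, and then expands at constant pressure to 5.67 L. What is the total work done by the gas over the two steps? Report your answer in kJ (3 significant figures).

W_total ≈ 4.95 kJ

Step 1 (adiabatic): W = (P₁V₁ − P₂V₂)/(γ−1) = (6937 − 8806)/0.4 = -4672 J.
After step 1: P = 3249 kPa, V = 2.71 L, T = 337.7 K.
Step 2 (isobaric): W = PΔV = (3249 kPa)(5.67 − 2.71 L) = 9618 J.
W_total = -4672 + 9618 = 4946 J.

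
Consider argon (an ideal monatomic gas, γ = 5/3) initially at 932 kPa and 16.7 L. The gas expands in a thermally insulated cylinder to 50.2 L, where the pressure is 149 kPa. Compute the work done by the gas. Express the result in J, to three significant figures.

W ≈ 12100 J

Adiabatic: W = (P₁V₁ − P₂V₂)/(γ − 1) with γ = 5/3.
P₁V₁ = 15564 J, P₂V₂ = 7480 J.
W = (15564 − 7480) / 0.6667 = 12127 J.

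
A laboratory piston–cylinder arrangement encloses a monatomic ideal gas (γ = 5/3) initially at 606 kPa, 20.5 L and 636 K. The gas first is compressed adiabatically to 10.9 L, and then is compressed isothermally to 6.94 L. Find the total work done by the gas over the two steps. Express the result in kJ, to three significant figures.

Step 1 (adiabatic): W = (P₁V₁ − P₂V₂)/(γ−1) = (12423 − 18928)/0.667 = -9758 J.
After step 1: P = 1737 kPa, V = 10.9 L, T = 969 K.
Step 2 (isothermal): W = P₁V₁ ln(V₂/V₁) = (18928) ln(6.94/10.9) = -8545 J.
W_total = -9758 − 8545 = -18303 J.

W_total ≈ -18.3 kJ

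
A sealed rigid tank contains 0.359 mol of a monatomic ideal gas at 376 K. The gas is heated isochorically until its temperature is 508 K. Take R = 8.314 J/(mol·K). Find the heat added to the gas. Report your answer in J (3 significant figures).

Constant volume ⇒ W = 0, so Q = ΔU = nCᵥΔT with Cᵥ = 3R/2 = 12.47 J/(mol·K).
ΔU = (0.359)(12.47)(508 − 376) = 591 J.

Q ≈ 591 J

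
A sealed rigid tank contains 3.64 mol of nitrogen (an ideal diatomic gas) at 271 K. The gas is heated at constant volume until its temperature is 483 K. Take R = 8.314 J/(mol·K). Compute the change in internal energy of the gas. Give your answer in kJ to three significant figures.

ΔU ≈ 16.0 kJ

Constant volume ⇒ W = 0, so Q = ΔU = nCᵥΔT with Cᵥ = 5R/2 = 20.79 J/(mol·K).
ΔU = (3.64)(20.79)(483 − 271) = 16039 J.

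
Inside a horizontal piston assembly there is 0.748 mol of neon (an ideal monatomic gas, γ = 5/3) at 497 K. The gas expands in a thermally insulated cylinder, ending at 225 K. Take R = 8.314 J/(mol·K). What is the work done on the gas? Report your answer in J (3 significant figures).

W ≈ -2540 J

Adiabatic ⇒ Q = 0, so W_by = −ΔU = nCᵥ(T₁ − T₂).
Cᵥ = 3R/2 = 12.47 J/(mol·K).
W = (0.748)(12.47)(497 − 225) = 2537 J.
Work on gas = −W_by = -2537 J.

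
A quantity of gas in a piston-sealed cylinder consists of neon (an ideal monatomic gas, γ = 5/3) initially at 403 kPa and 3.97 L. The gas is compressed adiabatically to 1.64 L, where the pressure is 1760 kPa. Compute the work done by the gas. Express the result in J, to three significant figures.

W ≈ -1930 J

Adiabatic: W = (P₁V₁ − P₂V₂)/(γ − 1) with γ = 5/3.
P₁V₁ = 1600 J, P₂V₂ = 2886 J.
W = (1600 − 2886) / 0.6667 = -1930 J.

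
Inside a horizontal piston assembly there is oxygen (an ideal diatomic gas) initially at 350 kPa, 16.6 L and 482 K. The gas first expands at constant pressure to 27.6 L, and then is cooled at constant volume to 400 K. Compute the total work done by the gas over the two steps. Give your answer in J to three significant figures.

Step 1 (isobaric): W = PΔV = (350 kPa)(27.6 − 16.6 L) = 3850 J.
Step 2 (isochoric): W = 0 (constant volume).
W_total = 3850 + 0 = 3850 J.

W_total ≈ 3850 J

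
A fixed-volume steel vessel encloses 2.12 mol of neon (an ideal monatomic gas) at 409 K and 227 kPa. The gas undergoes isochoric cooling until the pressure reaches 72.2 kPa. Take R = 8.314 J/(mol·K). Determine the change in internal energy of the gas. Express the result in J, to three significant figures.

Constant volume ⇒ W = 0, so Q = ΔU = nCᵥΔT with Cᵥ = 3R/2 = 12.47 J/(mol·K).
At constant V, T₂/T₁ = P₂/P₁ ⇒ ΔT = T₁(P₂/P₁ − 1) = 409·(72.2/227 − 1) = -278.9 K.
ΔU = (2.12)(12.47)(-278.9) = -7374 J.

ΔU ≈ -7370 J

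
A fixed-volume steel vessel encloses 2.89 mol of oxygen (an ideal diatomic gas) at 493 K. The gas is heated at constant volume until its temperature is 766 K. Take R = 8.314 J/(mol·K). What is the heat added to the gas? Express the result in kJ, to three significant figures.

Constant volume ⇒ W = 0, so Q = ΔU = nCᵥΔT with Cᵥ = 5R/2 = 20.79 J/(mol·K).
ΔU = (2.89)(20.79)(766 − 493) = 16399 J.

Q ≈ 16.4 kJ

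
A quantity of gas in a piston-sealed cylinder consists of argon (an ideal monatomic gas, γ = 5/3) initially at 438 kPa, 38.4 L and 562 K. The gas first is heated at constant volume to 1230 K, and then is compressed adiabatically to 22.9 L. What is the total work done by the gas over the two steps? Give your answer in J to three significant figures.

W_total ≈ -22700 J

Step 1 (isochoric): W = 0 (constant volume).
After step 1: P = 958.6 kPa (V unchanged).
Step 2 (adiabatic): W = (P₁V₁ − P₂V₂)/(γ−1) = (36811 − 51956)/0.667 = -22718 J.
W_total = 0 − 22718 = -22718 J.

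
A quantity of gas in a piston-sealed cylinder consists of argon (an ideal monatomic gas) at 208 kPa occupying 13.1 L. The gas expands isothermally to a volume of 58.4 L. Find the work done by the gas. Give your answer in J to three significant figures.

W ≈ 4070 J

Isothermal: W = nRT ln(V₂/V₁) = P₁V₁ ln(V₂/V₁).
P₁V₁ = (208 kPa)(13.1 L) = 2725 J.
W = 2725 × ln(58.4/13.1) = 2725 × 1.495
W_by_gas = 4073 J.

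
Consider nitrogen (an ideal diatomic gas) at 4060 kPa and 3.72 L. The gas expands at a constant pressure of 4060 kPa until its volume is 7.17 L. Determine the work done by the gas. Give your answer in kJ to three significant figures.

Isobaric: W = P ΔV.
W = (4060 kPa)(7.17 − 3.72 L) = (4060)(3.45) = 14007 J.

W ≈ 14.0 kJ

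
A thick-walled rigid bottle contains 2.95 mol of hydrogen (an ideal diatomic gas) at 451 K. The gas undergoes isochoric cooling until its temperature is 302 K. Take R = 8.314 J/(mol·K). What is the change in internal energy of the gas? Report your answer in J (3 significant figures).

Constant volume ⇒ W = 0, so Q = ΔU = nCᵥΔT with Cᵥ = 5R/2 = 20.79 J/(mol·K).
ΔU = (2.95)(20.79)(302 − 451) = -9136 J.

ΔU ≈ -9140 J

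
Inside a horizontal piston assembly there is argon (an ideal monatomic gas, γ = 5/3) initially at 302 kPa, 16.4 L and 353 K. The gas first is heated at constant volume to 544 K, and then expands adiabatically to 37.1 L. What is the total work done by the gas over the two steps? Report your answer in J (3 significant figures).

Step 1 (isochoric): W = 0 (constant volume).
After step 1: P = 465.4 kPa (V unchanged).
Step 2 (adiabatic): W = (P₁V₁ − P₂V₂)/(γ−1) = (7633 − 4429)/0.667 = 4805 J.
W_total = 0 + 4805 = 4805 J.

W_total ≈ 4810 J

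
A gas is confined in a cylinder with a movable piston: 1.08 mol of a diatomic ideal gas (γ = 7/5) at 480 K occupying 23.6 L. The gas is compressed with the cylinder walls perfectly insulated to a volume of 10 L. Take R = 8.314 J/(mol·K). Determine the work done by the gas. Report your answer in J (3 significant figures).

W ≈ -4420 J

Adiabatic: TV^(γ−1) = const with γ = 7/5.
T₂ = T₁ (V₁/V₂)^(γ−1) = 480 × (23.6/10)^0.4 = 480 × 1.41 = 676.7 K.
W_by = nCᵥ(T₁ − T₂) = (1.08)(20.79)(480 − 676.7) = -4416 J.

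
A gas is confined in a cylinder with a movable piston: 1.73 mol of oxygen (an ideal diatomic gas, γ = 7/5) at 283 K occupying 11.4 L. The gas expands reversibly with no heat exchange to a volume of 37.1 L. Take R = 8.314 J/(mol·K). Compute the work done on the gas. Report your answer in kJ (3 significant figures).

Adiabatic: TV^(γ−1) = const with γ = 7/5.
T₂ = T₁ (V₁/V₂)^(γ−1) = 283 × (11.4/37.1)^0.4 = 283 × 0.6238 = 176.5 K.
W_by = nCᵥ(T₁ − T₂) = (1.73)(20.79)(283 − 176.5) = 3829 J.
Work on gas = −W_by = -3829 J.

W ≈ -3.83 kJ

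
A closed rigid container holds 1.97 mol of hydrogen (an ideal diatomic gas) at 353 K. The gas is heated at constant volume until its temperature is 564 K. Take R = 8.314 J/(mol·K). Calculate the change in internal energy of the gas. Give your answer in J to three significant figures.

ΔU ≈ 8640 J

Constant volume ⇒ W = 0, so Q = ΔU = nCᵥΔT with Cᵥ = 5R/2 = 20.79 J/(mol·K).
ΔU = (1.97)(20.79)(564 − 353) = 8640 J.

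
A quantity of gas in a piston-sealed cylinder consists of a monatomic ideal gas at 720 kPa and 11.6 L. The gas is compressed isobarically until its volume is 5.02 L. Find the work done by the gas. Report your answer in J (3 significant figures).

Isobaric: W = P ΔV.
W = (720 kPa)(5.02 − 11.6 L) = (720)(-6.58) = -4738 J.

W ≈ -4740 J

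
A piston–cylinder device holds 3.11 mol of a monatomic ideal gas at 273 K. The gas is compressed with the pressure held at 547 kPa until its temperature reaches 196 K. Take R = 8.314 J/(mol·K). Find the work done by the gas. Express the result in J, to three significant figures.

W ≈ -1990 J

Isobaric: W = P ΔV = nR ΔT.
W = (3.11)(8.314)(196 − 273) = -1991 J.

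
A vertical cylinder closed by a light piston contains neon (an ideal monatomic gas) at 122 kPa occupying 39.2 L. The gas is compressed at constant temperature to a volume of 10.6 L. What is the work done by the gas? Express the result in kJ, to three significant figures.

W ≈ -6.25 kJ

Isothermal: W = nRT ln(V₂/V₁) = P₁V₁ ln(V₂/V₁).
P₁V₁ = (122 kPa)(39.2 L) = 4782 J.
W = 4782 × ln(10.6/39.2) = 4782 × -1.308
W_by_gas = -6255 J.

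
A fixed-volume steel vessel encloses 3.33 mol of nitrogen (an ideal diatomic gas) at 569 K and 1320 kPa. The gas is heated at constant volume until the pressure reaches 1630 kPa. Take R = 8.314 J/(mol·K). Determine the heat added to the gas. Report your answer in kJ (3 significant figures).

Q ≈ 9.25 kJ

Constant volume ⇒ W = 0, so Q = ΔU = nCᵥΔT with Cᵥ = 5R/2 = 20.79 J/(mol·K).
At constant V, T₂/T₁ = P₂/P₁ ⇒ ΔT = T₁(P₂/P₁ − 1) = 569·(1630/1320 − 1) = 133.6 K.
ΔU = (3.33)(20.79)(133.6) = 9249 J.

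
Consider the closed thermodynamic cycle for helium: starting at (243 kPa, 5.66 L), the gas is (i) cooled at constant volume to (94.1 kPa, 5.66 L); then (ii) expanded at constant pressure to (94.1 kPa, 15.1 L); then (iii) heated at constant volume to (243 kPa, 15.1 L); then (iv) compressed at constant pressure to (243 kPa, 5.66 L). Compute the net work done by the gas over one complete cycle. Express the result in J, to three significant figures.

W_net ≈ -1410 J

Constant-volume legs do no work.
W(ii) = (94.1)(15.1 − 5.66) = 888.3 J; W(iv) = (243)(5.66 − 15.1) = -2294 J.
W_net = 888.3 − 2294 = -1406 J (the counter-clockwise enclosed area).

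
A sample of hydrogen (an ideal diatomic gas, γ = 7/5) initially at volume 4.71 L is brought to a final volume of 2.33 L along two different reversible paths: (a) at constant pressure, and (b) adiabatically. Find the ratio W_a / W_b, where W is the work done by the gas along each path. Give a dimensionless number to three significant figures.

Path (a) isobaric: W = P₁(V₂ − V₁) → W_a/(P₁V₁) = -0.5053.
Path (b) adiabatic: W = P₁V₁(1 − (V₁/V₂)^(γ−1))/(γ−1) → W_b/(P₁V₁) = -0.8129.
W_a / W_b = -0.5053 / -0.8129 = 0.6216.

W_a / W_b ≈ 0.622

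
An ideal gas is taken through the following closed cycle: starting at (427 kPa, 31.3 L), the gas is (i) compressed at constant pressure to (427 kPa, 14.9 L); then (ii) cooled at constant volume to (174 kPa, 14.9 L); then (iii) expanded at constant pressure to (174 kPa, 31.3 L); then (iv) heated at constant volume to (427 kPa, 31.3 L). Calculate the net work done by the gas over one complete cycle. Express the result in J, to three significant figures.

Constant-volume legs do no work.
W(i) = (427)(14.9 − 31.3) = -7003 J; W(iii) = (174)(31.3 − 14.9) = 2854 J.
W_net = -7003 + 2854 = -4149 J (the counter-clockwise enclosed area).

W_net ≈ -4150 J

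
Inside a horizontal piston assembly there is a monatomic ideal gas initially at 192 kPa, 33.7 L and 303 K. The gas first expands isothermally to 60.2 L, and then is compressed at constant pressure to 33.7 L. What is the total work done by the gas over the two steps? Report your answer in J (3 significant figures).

W_total ≈ 906 J

Step 1 (isothermal): W = P₁V₁ ln(V₂/V₁) = (6470) ln(60.2/33.7) = 3754 J.
After step 1: P = 107.5 kPa, V = 60.2 L, T = 303 K.
Step 2 (isobaric): W = PΔV = (107.5 kPa)(33.7 − 60.2 L) = -2848 J.
W_total = 3754 − 2848 = 905.7 J.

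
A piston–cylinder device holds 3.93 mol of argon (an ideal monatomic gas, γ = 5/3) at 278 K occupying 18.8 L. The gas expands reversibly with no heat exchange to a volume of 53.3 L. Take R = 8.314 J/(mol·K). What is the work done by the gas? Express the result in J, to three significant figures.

W ≈ 6820 J

Adiabatic: TV^(γ−1) = const with γ = 5/3.
T₂ = T₁ (V₁/V₂)^(γ−1) = 278 × (18.8/53.3)^0.667 = 278 × 0.4992 = 138.8 K.
W_by = nCᵥ(T₁ − T₂) = (3.93)(12.47)(278 − 138.8) = 6823 J.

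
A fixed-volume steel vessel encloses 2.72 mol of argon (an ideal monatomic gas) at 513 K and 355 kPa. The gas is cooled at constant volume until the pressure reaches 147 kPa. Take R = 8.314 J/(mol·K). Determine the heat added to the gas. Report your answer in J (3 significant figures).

Q ≈ -10200 J

Constant volume ⇒ W = 0, so Q = ΔU = nCᵥΔT with Cᵥ = 3R/2 = 12.47 J/(mol·K).
At constant V, T₂/T₁ = P₂/P₁ ⇒ ΔT = T₁(P₂/P₁ − 1) = 513·(147/355 − 1) = -300.6 K.
ΔU = (2.72)(12.47)(-300.6) = -10196 J.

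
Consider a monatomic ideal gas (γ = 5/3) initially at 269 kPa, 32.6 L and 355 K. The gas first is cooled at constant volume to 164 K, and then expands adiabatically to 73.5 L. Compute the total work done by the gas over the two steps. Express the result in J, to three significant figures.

W_total ≈ 2540 J

Step 1 (isochoric): W = 0 (constant volume).
After step 1: P = 124.3 kPa (V unchanged).
Step 2 (adiabatic): W = (P₁V₁ − P₂V₂)/(γ−1) = (4051 − 2356)/0.667 = 2543 J.
W_total = 0 + 2543 = 2543 J.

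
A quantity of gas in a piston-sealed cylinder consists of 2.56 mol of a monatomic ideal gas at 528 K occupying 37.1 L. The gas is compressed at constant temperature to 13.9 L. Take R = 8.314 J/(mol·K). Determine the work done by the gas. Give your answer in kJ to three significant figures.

W ≈ -11.0 kJ

Isothermal: W = nRT ln(V₂/V₁).
W = (2.56)(8.314)(528) × ln(13.9/37.1)
  = 11238 × -0.9817
W_by_gas = -11033 J.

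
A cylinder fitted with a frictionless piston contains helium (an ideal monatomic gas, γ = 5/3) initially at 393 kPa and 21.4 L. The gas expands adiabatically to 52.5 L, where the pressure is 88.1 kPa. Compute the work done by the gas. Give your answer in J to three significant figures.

Adiabatic: W = (P₁V₁ − P₂V₂)/(γ − 1) with γ = 5/3.
P₁V₁ = 8410 J, P₂V₂ = 4625 J.
W = (8410 − 4625) / 0.6667 = 5677 J.

W ≈ 5680 J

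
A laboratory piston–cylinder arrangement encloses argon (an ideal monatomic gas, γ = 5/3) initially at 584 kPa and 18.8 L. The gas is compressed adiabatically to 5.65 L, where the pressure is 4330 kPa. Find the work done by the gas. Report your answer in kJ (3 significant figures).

W ≈ -20.2 kJ

Adiabatic: W = (P₁V₁ − P₂V₂)/(γ − 1) with γ = 5/3.
P₁V₁ = 10979 J, P₂V₂ = 24464 J.
W = (10979 − 24464) / 0.6667 = -20228 J.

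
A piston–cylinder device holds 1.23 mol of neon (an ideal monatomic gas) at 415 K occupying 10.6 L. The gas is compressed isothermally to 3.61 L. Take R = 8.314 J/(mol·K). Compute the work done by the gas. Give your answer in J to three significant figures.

Isothermal: W = nRT ln(V₂/V₁).
W = (1.23)(8.314)(415) × ln(3.61/10.6)
  = 4244 × -1.077
W_by_gas = -4571 J.

W ≈ -4570 J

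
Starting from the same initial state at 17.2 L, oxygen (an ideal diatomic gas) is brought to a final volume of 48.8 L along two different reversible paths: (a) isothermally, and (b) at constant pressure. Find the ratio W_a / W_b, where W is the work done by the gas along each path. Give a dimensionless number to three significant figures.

W_a / W_b ≈ 0.568

Path (a) isothermal: W = P₁V₁ ln(V₂/V₁) → W_a/(P₁V₁) = 1.043.
Path (b) isobaric: W = P₁(V₂ − V₁) → W_b/(P₁V₁) = 1.837.
W_a / W_b = 1.043 / 1.837 = 0.5676.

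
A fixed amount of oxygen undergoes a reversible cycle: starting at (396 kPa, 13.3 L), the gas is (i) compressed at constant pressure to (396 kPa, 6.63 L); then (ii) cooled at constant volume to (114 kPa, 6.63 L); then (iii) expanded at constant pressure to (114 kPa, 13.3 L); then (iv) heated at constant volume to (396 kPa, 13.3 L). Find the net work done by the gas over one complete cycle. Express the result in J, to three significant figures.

Constant-volume legs do no work.
W(i) = (396)(6.63 − 13.3) = -2641 J; W(iii) = (114)(13.3 − 6.63) = 760.4 J.
W_net = -2641 + 760.4 = -1881 J (the counter-clockwise enclosed area).

W_net ≈ -1880 J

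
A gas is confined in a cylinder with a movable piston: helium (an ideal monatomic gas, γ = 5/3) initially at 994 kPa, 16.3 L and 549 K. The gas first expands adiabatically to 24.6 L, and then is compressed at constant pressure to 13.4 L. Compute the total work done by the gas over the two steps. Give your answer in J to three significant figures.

Step 1 (adiabatic): W = (P₁V₁ − P₂V₂)/(γ−1) = (16202 − 12314)/0.667 = 5832 J.
After step 1: P = 500.6 kPa, V = 24.6 L, T = 417.3 K.
Step 2 (isobaric): W = PΔV = (500.6 kPa)(13.4 − 24.6 L) = -5607 J.
W_total = 5832 − 5607 = 225.4 J.

W_total ≈ 225 J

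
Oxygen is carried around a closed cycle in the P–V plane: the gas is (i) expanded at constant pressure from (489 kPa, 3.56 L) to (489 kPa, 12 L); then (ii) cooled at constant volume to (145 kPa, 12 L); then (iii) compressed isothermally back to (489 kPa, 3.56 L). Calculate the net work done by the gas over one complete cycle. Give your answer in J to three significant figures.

W_net ≈ 2010 J

Leg (i): W = PΔV = (489)(12 − 3.56) = 4127 J.
Leg (ii): W = 0.
Leg (iii): W = PᵢVᵢ ln(V_f/Vᵢ) = (1740) ln(3.56/12) = -2114 J.
W_net = 4127 − 2114 = 2013 J.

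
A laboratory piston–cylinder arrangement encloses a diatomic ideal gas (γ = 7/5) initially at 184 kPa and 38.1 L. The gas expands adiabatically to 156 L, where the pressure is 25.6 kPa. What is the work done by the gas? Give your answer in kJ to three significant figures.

W ≈ 7.54 kJ

Adiabatic: W = (P₁V₁ − P₂V₂)/(γ − 1) with γ = 7/5.
P₁V₁ = 7010 J, P₂V₂ = 3994 J.
W = (7010 − 3994) / 0.4 = 7542 J.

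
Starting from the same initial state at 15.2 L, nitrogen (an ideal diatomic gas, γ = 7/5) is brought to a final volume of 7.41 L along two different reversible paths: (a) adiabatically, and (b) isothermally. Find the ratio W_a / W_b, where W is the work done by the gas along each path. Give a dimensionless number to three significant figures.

W_a / W_b ≈ 1.16

Path (a) adiabatic: W = P₁V₁(1 − (V₁/V₂)^(γ−1))/(γ−1) → W_a/(P₁V₁) = -0.8323.
Path (b) isothermal: W = P₁V₁ ln(V₂/V₁) → W_b/(P₁V₁) = -0.7185.
W_a / W_b = -0.8323 / -0.7185 = 1.159.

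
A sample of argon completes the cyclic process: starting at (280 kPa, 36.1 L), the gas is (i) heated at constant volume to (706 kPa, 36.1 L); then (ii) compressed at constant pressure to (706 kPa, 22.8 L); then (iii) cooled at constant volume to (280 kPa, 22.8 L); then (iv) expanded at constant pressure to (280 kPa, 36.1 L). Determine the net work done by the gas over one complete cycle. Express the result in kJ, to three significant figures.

W_net ≈ -5.67 kJ

Constant-volume legs do no work.
W(ii) = (706)(22.8 − 36.1) = -9390 J; W(iv) = (280)(36.1 − 22.8) = 3724 J.
W_net = -9390 + 3724 = -5666 J (the counter-clockwise enclosed area).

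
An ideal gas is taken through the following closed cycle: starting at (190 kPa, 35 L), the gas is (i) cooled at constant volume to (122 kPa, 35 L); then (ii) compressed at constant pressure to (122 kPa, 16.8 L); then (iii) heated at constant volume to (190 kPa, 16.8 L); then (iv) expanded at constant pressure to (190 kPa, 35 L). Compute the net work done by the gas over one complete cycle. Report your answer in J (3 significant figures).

W_net ≈ 1240 J

Constant-volume legs do no work.
W(ii) = (122)(16.8 − 35) = -2220 J; W(iv) = (190)(35 − 16.8) = 3458 J.
W_net = -2220 + 3458 = 1238 J (the clockwise enclosed area).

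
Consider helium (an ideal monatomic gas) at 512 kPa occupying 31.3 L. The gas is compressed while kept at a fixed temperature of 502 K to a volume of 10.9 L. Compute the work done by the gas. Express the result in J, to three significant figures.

W ≈ -16900 J

Isothermal: W = nRT ln(V₂/V₁) = P₁V₁ ln(V₂/V₁).
P₁V₁ = (512 kPa)(31.3 L) = 16026 J.
W = 16026 × ln(10.9/31.3) = 16026 × -1.055
W_by_gas = -16905 J.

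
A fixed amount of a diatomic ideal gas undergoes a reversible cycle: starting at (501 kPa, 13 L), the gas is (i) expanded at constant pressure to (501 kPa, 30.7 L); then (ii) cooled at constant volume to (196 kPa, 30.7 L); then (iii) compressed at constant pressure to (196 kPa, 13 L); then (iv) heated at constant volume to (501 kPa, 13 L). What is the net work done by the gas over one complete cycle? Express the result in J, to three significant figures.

Constant-volume legs do no work.
W(i) = (501)(30.7 − 13) = 8868 J; W(iii) = (196)(13 − 30.7) = -3469 J.
W_net = 8868 − 3469 = 5398 J (the clockwise enclosed area).

W_net ≈ 5400 J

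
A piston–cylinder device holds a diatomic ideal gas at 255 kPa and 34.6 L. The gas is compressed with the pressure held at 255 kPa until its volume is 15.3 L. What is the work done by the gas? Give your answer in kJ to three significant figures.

Isobaric: W = P ΔV.
W = (255 kPa)(15.3 − 34.6 L) = (255)(-19.3) = -4922 J.

W ≈ -4.92 kJ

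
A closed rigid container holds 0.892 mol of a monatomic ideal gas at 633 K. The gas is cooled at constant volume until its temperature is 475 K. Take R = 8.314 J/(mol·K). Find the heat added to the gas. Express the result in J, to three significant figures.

Constant volume ⇒ W = 0, so Q = ΔU = nCᵥΔT with Cᵥ = 3R/2 = 12.47 J/(mol·K).
ΔU = (0.892)(12.47)(475 − 633) = -1758 J.

Q ≈ -1760 J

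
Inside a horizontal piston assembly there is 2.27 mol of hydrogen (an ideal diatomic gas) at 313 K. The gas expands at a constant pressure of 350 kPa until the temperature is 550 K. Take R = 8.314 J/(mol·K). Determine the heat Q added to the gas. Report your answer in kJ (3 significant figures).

Isobaric: W = nRΔT = (2.27)(8.314)(237) = 4473 J.
ΔU = nCᵥΔT with Cᵥ = 5R/2: ΔU = (2.27)(20.79)(237) = 11182 J.
Q = ΔU + W = 11182 + 4473 = 15655 J.

Q ≈ 15.7 kJ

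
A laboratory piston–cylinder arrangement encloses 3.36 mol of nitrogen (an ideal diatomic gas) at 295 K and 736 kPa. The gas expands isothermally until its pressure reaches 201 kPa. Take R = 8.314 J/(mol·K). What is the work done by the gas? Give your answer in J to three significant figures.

W ≈ 10700 J

Isothermal process: W = nRT ln(V₂/V₁) = nRT ln(P₁/P₂).
W = (3.36)(8.314)(295) × ln(736/201)
  = 8241 × ln(3.662) = 8241 × 1.298
W_by_gas = 10696 J.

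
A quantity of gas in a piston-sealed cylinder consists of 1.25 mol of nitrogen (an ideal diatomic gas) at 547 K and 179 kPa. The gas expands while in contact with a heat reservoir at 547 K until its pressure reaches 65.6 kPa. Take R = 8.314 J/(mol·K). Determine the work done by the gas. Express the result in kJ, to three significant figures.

Isothermal process: W = nRT ln(V₂/V₁) = nRT ln(P₁/P₂).
W = (1.25)(8.314)(547) × ln(179/65.6)
  = 5685 × ln(2.729) = 5685 × 1.004
W_by_gas = 5706 J.

W ≈ 5.71 kJ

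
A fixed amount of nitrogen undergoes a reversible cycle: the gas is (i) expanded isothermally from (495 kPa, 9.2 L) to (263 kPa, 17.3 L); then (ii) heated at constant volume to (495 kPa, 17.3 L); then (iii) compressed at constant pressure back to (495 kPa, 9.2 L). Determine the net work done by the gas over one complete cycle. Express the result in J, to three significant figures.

Leg (i): W = PᵢVᵢ ln(V_f/Vᵢ) = (4554) ln(17.3/9.2) = 2876 J.
Leg (ii): W = 0.
Leg (iii): W = PΔV = (495)(9.2 − 17.3) = -4010 J.
W_net = 2876 − 4010 = -1134 J.

W_net ≈ -1130 J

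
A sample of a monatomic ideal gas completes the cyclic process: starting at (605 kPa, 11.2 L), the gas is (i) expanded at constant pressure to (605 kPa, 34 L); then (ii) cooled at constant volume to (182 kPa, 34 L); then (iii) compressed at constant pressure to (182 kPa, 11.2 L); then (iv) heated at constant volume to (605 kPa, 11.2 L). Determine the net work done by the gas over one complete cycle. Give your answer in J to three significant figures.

W_net ≈ 9640 J

Constant-volume legs do no work.
W(i) = (605)(34 − 11.2) = 13794 J; W(iii) = (182)(11.2 − 34) = -4150 J.
W_net = 13794 − 4150 = 9644 J (the clockwise enclosed area).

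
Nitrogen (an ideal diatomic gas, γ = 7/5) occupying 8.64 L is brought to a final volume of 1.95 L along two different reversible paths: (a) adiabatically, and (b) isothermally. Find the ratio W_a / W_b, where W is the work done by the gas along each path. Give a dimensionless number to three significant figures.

Path (a) adiabatic: W = P₁V₁(1 − (V₁/V₂)^(γ−1))/(γ−1) → W_a/(P₁V₁) = -2.035.
Path (b) isothermal: W = P₁V₁ ln(V₂/V₁) → W_b/(P₁V₁) = -1.489.
W_a / W_b = -2.035 / -1.489 = 1.367.

W_a / W_b ≈ 1.37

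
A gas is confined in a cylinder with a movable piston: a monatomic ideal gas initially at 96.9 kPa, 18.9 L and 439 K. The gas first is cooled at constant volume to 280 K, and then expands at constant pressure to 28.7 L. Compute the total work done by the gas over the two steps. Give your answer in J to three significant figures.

W_total ≈ 606 J

Step 1 (isochoric): W = 0 (constant volume).
After step 1: P = 61.8 kPa (V unchanged).
Step 2 (isobaric): W = PΔV = (61.8 kPa)(28.7 − 18.9 L) = 605.7 J.
W_total = 0 + 605.7 = 605.7 J.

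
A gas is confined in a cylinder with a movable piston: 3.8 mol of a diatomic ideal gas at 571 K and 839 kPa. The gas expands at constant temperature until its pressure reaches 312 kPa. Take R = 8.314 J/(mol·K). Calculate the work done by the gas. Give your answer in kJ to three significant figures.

Isothermal process: W = nRT ln(V₂/V₁) = nRT ln(P₁/P₂).
W = (3.8)(8.314)(571) × ln(839/312)
  = 18040 × ln(2.689) = 18040 × 0.9892
W_by_gas = 17845 J.

W ≈ 17.8 kJ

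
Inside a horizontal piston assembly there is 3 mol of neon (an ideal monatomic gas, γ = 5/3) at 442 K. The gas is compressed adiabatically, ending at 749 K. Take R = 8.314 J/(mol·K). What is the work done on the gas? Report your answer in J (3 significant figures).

Adiabatic ⇒ Q = 0, so W_by = −ΔU = nCᵥ(T₁ − T₂).
Cᵥ = 3R/2 = 12.47 J/(mol·K).
W = (3)(12.47)(442 − 749) = -11486 J.
Work on gas = −W_by = 11486 J.

W ≈ 11500 J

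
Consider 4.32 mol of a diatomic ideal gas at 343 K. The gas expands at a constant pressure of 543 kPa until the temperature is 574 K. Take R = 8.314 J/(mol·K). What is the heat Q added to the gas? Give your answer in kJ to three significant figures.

Q ≈ 29.0 kJ

Isobaric: W = nRΔT = (4.32)(8.314)(231) = 8297 J.
ΔU = nCᵥΔT with Cᵥ = 5R/2: ΔU = (4.32)(20.79)(231) = 20742 J.
Q = ΔU + W = 20742 + 8297 = 29038 J.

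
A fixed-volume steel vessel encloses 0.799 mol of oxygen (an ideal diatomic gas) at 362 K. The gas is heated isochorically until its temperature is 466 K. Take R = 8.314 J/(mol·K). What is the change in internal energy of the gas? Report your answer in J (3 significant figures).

Constant volume ⇒ W = 0, so Q = ΔU = nCᵥΔT with Cᵥ = 5R/2 = 20.79 J/(mol·K).
ΔU = (0.799)(20.79)(466 − 362) = 1727 J.

ΔU ≈ 1730 J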